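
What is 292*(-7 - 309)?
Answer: -92272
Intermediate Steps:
292*(-7 - 309) = 292*(-316) = -92272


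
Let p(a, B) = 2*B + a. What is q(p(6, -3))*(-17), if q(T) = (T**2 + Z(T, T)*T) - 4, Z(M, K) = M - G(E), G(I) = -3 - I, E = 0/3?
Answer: 68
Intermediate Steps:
E = 0 (E = 0*(1/3) = 0)
Z(M, K) = 3 + M (Z(M, K) = M - (-3 - 1*0) = M - (-3 + 0) = M - 1*(-3) = M + 3 = 3 + M)
p(a, B) = a + 2*B
q(T) = -4 + T**2 + T*(3 + T) (q(T) = (T**2 + (3 + T)*T) - 4 = (T**2 + T*(3 + T)) - 4 = -4 + T**2 + T*(3 + T))
q(p(6, -3))*(-17) = (-4 + (6 + 2*(-3))**2 + (6 + 2*(-3))*(3 + (6 + 2*(-3))))*(-17) = (-4 + (6 - 6)**2 + (6 - 6)*(3 + (6 - 6)))*(-17) = (-4 + 0**2 + 0*(3 + 0))*(-17) = (-4 + 0 + 0*3)*(-17) = (-4 + 0 + 0)*(-17) = -4*(-17) = 68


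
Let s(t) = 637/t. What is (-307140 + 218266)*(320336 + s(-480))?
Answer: -6832661692991/240 ≈ -2.8469e+10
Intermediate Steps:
(-307140 + 218266)*(320336 + s(-480)) = (-307140 + 218266)*(320336 + 637/(-480)) = -88874*(320336 + 637*(-1/480)) = -88874*(320336 - 637/480) = -88874*153760643/480 = -6832661692991/240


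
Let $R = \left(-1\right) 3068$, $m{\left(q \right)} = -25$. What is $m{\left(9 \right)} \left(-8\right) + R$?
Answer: $-2868$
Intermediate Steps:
$R = -3068$
$m{\left(9 \right)} \left(-8\right) + R = \left(-25\right) \left(-8\right) - 3068 = 200 - 3068 = -2868$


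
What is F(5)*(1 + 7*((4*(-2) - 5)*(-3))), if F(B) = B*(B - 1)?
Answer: 5480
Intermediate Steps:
F(B) = B*(-1 + B)
F(5)*(1 + 7*((4*(-2) - 5)*(-3))) = (5*(-1 + 5))*(1 + 7*((4*(-2) - 5)*(-3))) = (5*4)*(1 + 7*((-8 - 5)*(-3))) = 20*(1 + 7*(-13*(-3))) = 20*(1 + 7*39) = 20*(1 + 273) = 20*274 = 5480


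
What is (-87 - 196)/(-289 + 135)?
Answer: 283/154 ≈ 1.8377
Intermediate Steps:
(-87 - 196)/(-289 + 135) = -283/(-154) = -283*(-1/154) = 283/154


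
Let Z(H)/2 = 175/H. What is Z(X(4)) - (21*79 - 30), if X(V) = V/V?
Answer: -1279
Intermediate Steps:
X(V) = 1
Z(H) = 350/H (Z(H) = 2*(175/H) = 350/H)
Z(X(4)) - (21*79 - 30) = 350/1 - (21*79 - 30) = 350*1 - (1659 - 30) = 350 - 1*1629 = 350 - 1629 = -1279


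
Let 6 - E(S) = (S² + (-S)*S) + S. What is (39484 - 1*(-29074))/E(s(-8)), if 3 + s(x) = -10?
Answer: 68558/19 ≈ 3608.3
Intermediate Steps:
s(x) = -13 (s(x) = -3 - 10 = -13)
E(S) = 6 - S (E(S) = 6 - ((S² + (-S)*S) + S) = 6 - ((S² - S²) + S) = 6 - (0 + S) = 6 - S)
(39484 - 1*(-29074))/E(s(-8)) = (39484 - 1*(-29074))/(6 - 1*(-13)) = (39484 + 29074)/(6 + 13) = 68558/19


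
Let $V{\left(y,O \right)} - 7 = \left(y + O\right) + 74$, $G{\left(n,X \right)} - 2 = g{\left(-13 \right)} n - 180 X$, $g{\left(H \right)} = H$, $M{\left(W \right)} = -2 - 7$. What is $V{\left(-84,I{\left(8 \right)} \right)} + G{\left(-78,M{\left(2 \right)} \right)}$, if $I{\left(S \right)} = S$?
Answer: $2641$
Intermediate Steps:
$M{\left(W \right)} = -9$ ($M{\left(W \right)} = -2 - 7 = -9$)
$G{\left(n,X \right)} = 2 - 180 X - 13 n$ ($G{\left(n,X \right)} = 2 - \left(13 n + 180 X\right) = 2 - 180 X - 13 n$)
$V{\left(y,O \right)} = 81 + O + y$ ($V{\left(y,O \right)} = 7 + \left(\left(y + O\right) + 74\right) = 7 + \left(\left(O + y\right) + 74\right) = 7 + \left(74 + O + y\right) = 81 + O + y$)
$V{\left(-84,I{\left(8 \right)} \right)} + G{\left(-78,M{\left(2 \right)} \right)} = \left(81 + 8 - 84\right) - -2636 = 5 + \left(2 + 1620 + 1014\right) = 5 + 2636 = 2641$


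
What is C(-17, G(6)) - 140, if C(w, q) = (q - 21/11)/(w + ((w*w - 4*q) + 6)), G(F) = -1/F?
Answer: -2575017/18392 ≈ -140.01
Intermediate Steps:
C(w, q) = (-21/11 + q)/(6 + w + w**2 - 4*q) (C(w, q) = (q - 21*1/11)/(w + ((w**2 - 4*q) + 6)) = (q - 21/11)/(w + (6 + w**2 - 4*q)) = (-21/11 + q)/(6 + w + w**2 - 4*q))
C(-17, G(6)) - 140 = (-21/11 - 1/6)/(6 - 17 + (-17)**2 - (-4)/6) - 140 = (-21/11 - 1*1/6)/(6 - 17 + 289 - (-4)/6) - 140 = (-21/11 - 1/6)/(6 - 17 + 289 - 4*(-1/6)) - 140 = -137/66/(6 - 17 + 289 + 2/3) - 140 = -137/66/(836/3) - 140 = (3/836)*(-137/66) - 140 = -137/18392 - 140 = -2575017/18392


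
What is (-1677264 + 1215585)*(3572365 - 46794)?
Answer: -1627682093709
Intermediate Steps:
(-1677264 + 1215585)*(3572365 - 46794) = -461679*3525571 = -1627682093709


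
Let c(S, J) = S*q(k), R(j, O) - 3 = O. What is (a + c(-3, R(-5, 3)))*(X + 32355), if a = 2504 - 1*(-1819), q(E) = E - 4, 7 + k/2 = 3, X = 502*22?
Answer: 189176241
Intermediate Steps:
X = 11044
R(j, O) = 3 + O
k = -8 (k = -14 + 2*3 = -14 + 6 = -8)
q(E) = -4 + E
a = 4323 (a = 2504 + 1819 = 4323)
c(S, J) = -12*S (c(S, J) = S*(-4 - 8) = S*(-12) = -12*S)
(a + c(-3, R(-5, 3)))*(X + 32355) = (4323 - 12*(-3))*(11044 + 32355) = (4323 + 36)*43399 = 4359*43399 = 189176241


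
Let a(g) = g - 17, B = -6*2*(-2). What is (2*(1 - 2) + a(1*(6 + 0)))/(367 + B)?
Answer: -13/391 ≈ -0.033248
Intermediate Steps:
B = 24 (B = -12*(-2) = 24)
a(g) = -17 + g
(2*(1 - 2) + a(1*(6 + 0)))/(367 + B) = (2*(1 - 2) + (-17 + 1*(6 + 0)))/(367 + 24) = (2*(-1) + (-17 + 1*6))/391 = (-2 + (-17 + 6))*(1/391) = (-2 - 11)*(1/391) = -13*1/391 = -13/391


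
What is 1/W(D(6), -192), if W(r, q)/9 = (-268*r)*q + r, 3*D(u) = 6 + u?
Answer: 1/1852452 ≈ 5.3983e-7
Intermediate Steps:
D(u) = 2 + u/3 (D(u) = (6 + u)/3 = 2 + u/3)
W(r, q) = 9*r - 2412*q*r (W(r, q) = 9*((-268*r)*q + r) = 9*(-268*q*r + r) = 9*(r - 268*q*r) = 9*r - 2412*q*r)
1/W(D(6), -192) = 1/(9*(2 + (1/3)*6)*(1 - 268*(-192))) = 1/(9*(2 + 2)*(1 + 51456)) = 1/(9*4*51457) = 1/1852452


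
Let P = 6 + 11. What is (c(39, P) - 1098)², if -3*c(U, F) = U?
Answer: 1234321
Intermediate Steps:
P = 17
c(U, F) = -U/3
(c(39, P) - 1098)² = (-⅓*39 - 1098)² = (-13 - 1098)² = (-1111)² = 1234321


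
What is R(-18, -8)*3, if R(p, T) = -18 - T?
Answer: -30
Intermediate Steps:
R(-18, -8)*3 = (-18 - 1*(-8))*3 = (-18 + 8)*3 = -10*3 = -30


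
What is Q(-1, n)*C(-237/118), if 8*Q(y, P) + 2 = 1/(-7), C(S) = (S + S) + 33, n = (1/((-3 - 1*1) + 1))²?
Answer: -12825/1652 ≈ -7.7633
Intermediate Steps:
n = ⅑ (n = (1/((-3 - 1) + 1))² = (1/(-4 + 1))² = (1/(-3))² = (-⅓)² = ⅑ ≈ 0.11111)
C(S) = 33 + 2*S (C(S) = 2*S + 33 = 33 + 2*S)
Q(y, P) = -15/56 (Q(y, P) = -¼ + (⅛)/(-7) = -¼ + (⅛)*(-⅐) = -¼ - 1/56 = -15/56)
Q(-1, n)*C(-237/118) = -15*(33 + 2*(-237/118))/56 = -15*(33 - 237/59)/56 = -15/56*1710/59 = -12825/1652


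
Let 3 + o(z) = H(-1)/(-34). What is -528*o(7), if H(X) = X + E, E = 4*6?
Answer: 33000/17 ≈ 1941.2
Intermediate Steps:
E = 24
H(X) = 24 + X (H(X) = X + 24 = 24 + X)
o(z) = -125/34 (o(z) = -3 + (24 - 1)/(-34) = -3 + 23*(-1/34) = -3 - 23/34 = -125/34)
-528*o(7) = -528*(-125/34) = 33000/17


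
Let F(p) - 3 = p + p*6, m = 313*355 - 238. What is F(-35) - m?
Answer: -111119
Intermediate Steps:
m = 110877 (m = 111115 - 238 = 110877)
F(p) = 3 + 7*p (F(p) = 3 + (p + p*6) = 3 + (p + 6*p) = 3 + 7*p)
F(-35) - m = (3 + 7*(-35)) - 1*110877 = (3 - 245) - 110877 = -242 - 110877 = -111119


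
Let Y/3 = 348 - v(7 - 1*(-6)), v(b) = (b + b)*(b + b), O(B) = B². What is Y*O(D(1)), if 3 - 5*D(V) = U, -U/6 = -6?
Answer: -1071576/25 ≈ -42863.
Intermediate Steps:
U = 36 (U = -6*(-6) = 36)
D(V) = -33/5 (D(V) = ⅗ - ⅕*36 = ⅗ - 36/5 = -33/5)
v(b) = 4*b² (v(b) = (2*b)*(2*b) = 4*b²)
Y = -984 (Y = 3*(348 - 4*(7 - 1*(-6))²) = 3*(348 - 4*(7 + 6)²) = 3*(348 - 4*13²) = 3*(348 - 4*169) = 3*(348 - 1*676) = 3*(348 - 676) = 3*(-328) = -984)
Y*O(D(1)) = -984*(-33/5)² = -984*1089/25 = -1071576/25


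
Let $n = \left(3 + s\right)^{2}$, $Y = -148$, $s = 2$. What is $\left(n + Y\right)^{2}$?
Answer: $15129$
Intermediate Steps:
$n = 25$ ($n = \left(3 + 2\right)^{2} = 5^{2} = 25$)
$\left(n + Y\right)^{2} = \left(25 - 148\right)^{2} = \left(-123\right)^{2} = 15129$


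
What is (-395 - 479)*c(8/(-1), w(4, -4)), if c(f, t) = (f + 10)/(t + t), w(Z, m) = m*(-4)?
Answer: -437/8 ≈ -54.625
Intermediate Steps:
w(Z, m) = -4*m
c(f, t) = (10 + f)/(2*t) (c(f, t) = (10 + f)/((2*t)) = (10 + f)*(1/(2*t)) = (10 + f)/(2*t))
(-395 - 479)*c(8/(-1), w(4, -4)) = (-395 - 479)*((10 + 8/(-1))/(2*((-4*(-4))))) = -437*(10 + 8*(-1))/16 = -437*(10 - 8)/16 = -437*2/16 = -874*1/16 = -437/8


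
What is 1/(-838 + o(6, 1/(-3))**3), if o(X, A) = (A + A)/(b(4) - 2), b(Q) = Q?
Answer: -27/22627 ≈ -0.0011933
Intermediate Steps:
o(X, A) = A (o(X, A) = (A + A)/(4 - 2) = (2*A)/2 = (2*A)*(1/2) = A)
1/(-838 + o(6, 1/(-3))**3) = 1/(-838 + (1/(-3))**3) = 1/(-838 + (1*(-1/3))**3) = 1/(-838 + (-1/3)**3) = 1/(-838 - 1/27) = 1/(-22627/27) = -27/22627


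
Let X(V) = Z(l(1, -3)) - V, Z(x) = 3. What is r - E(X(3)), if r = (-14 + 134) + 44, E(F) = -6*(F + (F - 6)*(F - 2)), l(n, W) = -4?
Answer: 236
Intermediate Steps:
X(V) = 3 - V
E(F) = -6*F - 6*(-6 + F)*(-2 + F) (E(F) = -6*(F + (-6 + F)*(-2 + F)) = -6*F - 6*(-6 + F)*(-2 + F))
r = 164 (r = 120 + 44 = 164)
r - E(X(3)) = 164 - (-72 - 6*(3 - 1*3)² + 42*(3 - 1*3)) = 164 - (-72 - 6*(3 - 3)² + 42*(3 - 3)) = 164 - (-72 - 6*0² + 42*0) = 164 - (-72 - 6*0 + 0) = 164 - (-72 + 0 + 0) = 164 - 1*(-72) = 164 + 72 = 236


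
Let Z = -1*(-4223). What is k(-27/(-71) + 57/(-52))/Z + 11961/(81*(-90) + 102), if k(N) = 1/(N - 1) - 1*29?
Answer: -107112062007/64099481180 ≈ -1.6710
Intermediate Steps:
k(N) = -29 + 1/(-1 + N) (k(N) = 1/(-1 + N) - 29 = -29 + 1/(-1 + N))
Z = 4223
k(-27/(-71) + 57/(-52))/Z + 11961/(81*(-90) + 102) = ((30 - 29*(-27/(-71) + 57/(-52)))/(-1 + (-27/(-71) + 57/(-52))))/4223 + 11961/(81*(-90) + 102) = ((30 - 29*(-27*(-1/71) + 57*(-1/52)))/(-1 + (-27*(-1/71) + 57*(-1/52))))*(1/4223) + 11961/(-7290 + 102) = ((30 - 29*(27/71 - 57/52))/(-1 + (27/71 - 57/52)))*(1/4223) + 11961/(-7188) = ((30 - 29*(-2643/3692))/(-1 - 2643/3692))*(1/4223) + 11961*(-1/7188) = ((30 + 76647/3692)/(-6335/3692))*(1/4223) - 3987/2396 = -3692/6335*187407/3692*(1/4223) - 3987/2396 = -187407/6335*1/4223 - 3987/2396 = -187407/26752705 - 3987/2396 = -107112062007/64099481180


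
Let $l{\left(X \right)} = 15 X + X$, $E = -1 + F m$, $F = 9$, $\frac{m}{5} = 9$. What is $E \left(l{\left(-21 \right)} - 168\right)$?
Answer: $-203616$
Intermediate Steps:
$m = 45$ ($m = 5 \cdot 9 = 45$)
$E = 404$ ($E = -1 + 9 \cdot 45 = -1 + 405 = 404$)
$l{\left(X \right)} = 16 X$
$E \left(l{\left(-21 \right)} - 168\right) = 404 \left(16 \left(-21\right) - 168\right) = 404 \left(-336 - 168\right) = 404 \left(-504\right) = -203616$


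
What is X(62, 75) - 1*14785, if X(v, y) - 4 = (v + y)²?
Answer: 3988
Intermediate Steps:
X(v, y) = 4 + (v + y)²
X(62, 75) - 1*14785 = (4 + (62 + 75)²) - 1*14785 = (4 + 137²) - 14785 = (4 + 18769) - 14785 = 18773 - 14785 = 3988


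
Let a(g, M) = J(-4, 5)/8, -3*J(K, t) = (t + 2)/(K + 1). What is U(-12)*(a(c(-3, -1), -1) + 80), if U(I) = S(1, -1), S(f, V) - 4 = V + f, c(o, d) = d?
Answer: 5767/18 ≈ 320.39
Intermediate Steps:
S(f, V) = 4 + V + f (S(f, V) = 4 + (V + f) = 4 + V + f)
U(I) = 4 (U(I) = 4 - 1 + 1 = 4)
J(K, t) = -(2 + t)/(3*(1 + K)) (J(K, t) = -(t + 2)/(3*(K + 1)) = -(2 + t)/(3*(1 + K)))
a(g, M) = 7/72 (a(g, M) = ((-2 - 1*5)/(3*(1 - 4)))/8 = ((⅓)*(-2 - 5)/(-3))*(⅛) = ((⅓)*(-⅓)*(-7))*(⅛) = (7/9)*(⅛) = 7/72)
U(-12)*(a(c(-3, -1), -1) + 80) = 4*(7/72 + 80) = 4*(5767/72) = 5767/18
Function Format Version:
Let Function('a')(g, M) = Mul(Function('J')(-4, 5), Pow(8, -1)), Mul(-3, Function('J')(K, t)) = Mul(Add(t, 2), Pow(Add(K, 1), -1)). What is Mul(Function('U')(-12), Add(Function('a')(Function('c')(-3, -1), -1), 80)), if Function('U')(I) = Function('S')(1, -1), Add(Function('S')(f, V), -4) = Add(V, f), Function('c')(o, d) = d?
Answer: Rational(5767, 18) ≈ 320.39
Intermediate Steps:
Function('S')(f, V) = Add(4, V, f) (Function('S')(f, V) = Add(4, Add(V, f)) = Add(4, V, f))
Function('U')(I) = 4 (Function('U')(I) = Add(4, -1, 1) = 4)
Function('J')(K, t) = Mul(Rational(-1, 3), Pow(Add(1, K), -1), Add(2, t)) (Function('J')(K, t) = Mul(Rational(-1, 3), Mul(Add(t, 2), Pow(Add(K, 1), -1))) = Mul(Rational(-1, 3), Mul(Add(2, t), Pow(Add(1, K), -1))) = Mul(Rational(-1, 3), Mul(Pow(Add(1, K), -1), Add(2, t))) = Mul(Rational(-1, 3), Pow(Add(1, K), -1), Add(2, t)))
Function('a')(g, M) = Rational(7, 72) (Function('a')(g, M) = Mul(Mul(Rational(1, 3), Pow(Add(1, -4), -1), Add(-2, Mul(-1, 5))), Pow(8, -1)) = Mul(Mul(Rational(1, 3), Pow(-3, -1), Add(-2, -5)), Rational(1, 8)) = Mul(Mul(Rational(1, 3), Rational(-1, 3), -7), Rational(1, 8)) = Mul(Rational(7, 9), Rational(1, 8)) = Rational(7, 72))
Mul(Function('U')(-12), Add(Function('a')(Function('c')(-3, -1), -1), 80)) = Mul(4, Add(Rational(7, 72), 80)) = Mul(4, Rational(5767, 72)) = Rational(5767, 18)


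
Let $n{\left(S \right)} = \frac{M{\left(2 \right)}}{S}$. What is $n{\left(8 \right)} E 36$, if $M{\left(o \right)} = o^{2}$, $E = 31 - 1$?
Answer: $540$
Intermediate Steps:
$E = 30$
$n{\left(S \right)} = \frac{4}{S}$ ($n{\left(S \right)} = \frac{2^{2}}{S} = \frac{4}{S}$)
$n{\left(8 \right)} E 36 = \frac{4}{8} \cdot 30 \cdot 36 = 4 \cdot \frac{1}{8} \cdot 30 \cdot 36 = \frac{1}{2} \cdot 30 \cdot 36 = 15 \cdot 36 = 540$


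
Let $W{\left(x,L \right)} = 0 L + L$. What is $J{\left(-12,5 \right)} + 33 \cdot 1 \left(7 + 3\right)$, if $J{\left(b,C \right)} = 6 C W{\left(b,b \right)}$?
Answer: $-30$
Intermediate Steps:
$W{\left(x,L \right)} = L$ ($W{\left(x,L \right)} = 0 + L = L$)
$J{\left(b,C \right)} = 6 C b$
$J{\left(-12,5 \right)} + 33 \cdot 1 \left(7 + 3\right) = 6 \cdot 5 \left(-12\right) + 33 \cdot 1 \left(7 + 3\right) = -360 + 33 \cdot 1 \cdot 10 = -360 + 33 \cdot 10 = -360 + 330 = -30$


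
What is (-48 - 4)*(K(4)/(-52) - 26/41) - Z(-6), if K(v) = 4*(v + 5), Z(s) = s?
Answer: 3074/41 ≈ 74.976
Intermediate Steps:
K(v) = 20 + 4*v (K(v) = 4*(5 + v) = 20 + 4*v)
(-48 - 4)*(K(4)/(-52) - 26/41) - Z(-6) = (-48 - 4)*((20 + 4*4)/(-52) - 26/41) - 1*(-6) = -52*((20 + 16)*(-1/52) - 26*1/41) + 6 = -52*(36*(-1/52) - 26/41) + 6 = -52*(-9/13 - 26/41) + 6 = -52*(-707/533) + 6 = 2828/41 + 6 = 3074/41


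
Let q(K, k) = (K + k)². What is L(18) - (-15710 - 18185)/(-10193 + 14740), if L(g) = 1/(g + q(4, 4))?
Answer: 2783937/372854 ≈ 7.4666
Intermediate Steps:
L(g) = 1/(64 + g) (L(g) = 1/(g + (4 + 4)²) = 1/(g + 8²) = 1/(g + 64) = 1/(64 + g))
L(18) - (-15710 - 18185)/(-10193 + 14740) = 1/(64 + 18) - (-15710 - 18185)/(-10193 + 14740) = 1/82 - (-33895)/4547 = 1/82 - 1*(-33895/4547) = 1/82 + 33895/4547 = 2783937/372854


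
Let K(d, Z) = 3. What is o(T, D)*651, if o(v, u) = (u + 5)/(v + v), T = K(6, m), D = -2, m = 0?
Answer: 651/2 ≈ 325.50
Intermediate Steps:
T = 3
o(v, u) = (5 + u)/(2*v) (o(v, u) = (5 + u)/((2*v)) = (5 + u)*(1/(2*v)) = (5 + u)/(2*v))
o(T, D)*651 = ((1/2)*(5 - 2)/3)*651 = ((1/2)*(1/3)*3)*651 = (1/2)*651 = 651/2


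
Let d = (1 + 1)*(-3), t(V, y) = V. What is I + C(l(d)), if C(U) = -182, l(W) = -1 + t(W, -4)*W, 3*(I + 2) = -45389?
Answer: -45941/3 ≈ -15314.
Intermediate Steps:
I = -45395/3 (I = -2 + (⅓)*(-45389) = -2 - 45389/3 = -45395/3 ≈ -15132.)
d = -6 (d = 2*(-3) = -6)
l(W) = -1 + W² (l(W) = -1 + W*W = -1 + W²)
I + C(l(d)) = -45395/3 - 182 = -45941/3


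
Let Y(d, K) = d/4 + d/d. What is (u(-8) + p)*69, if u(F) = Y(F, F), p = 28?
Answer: 1863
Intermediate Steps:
Y(d, K) = 1 + d/4 (Y(d, K) = d*(1/4) + 1 = d/4 + 1 = 1 + d/4)
u(F) = 1 + F/4
(u(-8) + p)*69 = ((1 + (1/4)*(-8)) + 28)*69 = ((1 - 2) + 28)*69 = (-1 + 28)*69 = 27*69 = 1863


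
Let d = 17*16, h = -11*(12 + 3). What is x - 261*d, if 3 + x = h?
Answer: -71160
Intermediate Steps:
h = -165 (h = -11*15 = -165)
x = -168 (x = -3 - 165 = -168)
d = 272
x - 261*d = -168 - 261*272 = -168 - 70992 = -71160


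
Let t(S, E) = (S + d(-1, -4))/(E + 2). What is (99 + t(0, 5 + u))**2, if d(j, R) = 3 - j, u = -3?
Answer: 10000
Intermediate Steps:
t(S, E) = (4 + S)/(2 + E) (t(S, E) = (S + (3 - 1*(-1)))/(E + 2) = (S + (3 + 1))/(2 + E) = (S + 4)/(2 + E) = (4 + S)/(2 + E))
(99 + t(0, 5 + u))**2 = (99 + (4 + 0)/(2 + (5 - 3)))**2 = (99 + 4/(2 + 2))**2 = (99 + 4/4)**2 = (99 + (1/4)*4)**2 = (99 + 1)**2 = 100**2 = 10000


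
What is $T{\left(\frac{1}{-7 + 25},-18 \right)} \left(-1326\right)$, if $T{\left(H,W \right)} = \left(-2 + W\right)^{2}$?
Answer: $-530400$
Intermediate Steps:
$T{\left(\frac{1}{-7 + 25},-18 \right)} \left(-1326\right) = \left(-2 - 18\right)^{2} \left(-1326\right) = \left(-20\right)^{2} \left(-1326\right) = 400 \left(-1326\right) = -530400$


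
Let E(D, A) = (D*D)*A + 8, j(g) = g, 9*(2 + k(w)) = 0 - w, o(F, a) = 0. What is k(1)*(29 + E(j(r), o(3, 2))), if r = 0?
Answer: -703/9 ≈ -78.111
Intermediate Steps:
k(w) = -2 - w/9 (k(w) = -2 + (0 - w)/9 = -2 + (-w)/9 = -2 - w/9)
E(D, A) = 8 + A*D² (E(D, A) = D²*A + 8 = A*D² + 8 = 8 + A*D²)
k(1)*(29 + E(j(r), o(3, 2))) = (-2 - ⅑*1)*(29 + (8 + 0*0²)) = (-2 - ⅑)*(29 + (8 + 0*0)) = -19*(29 + (8 + 0))/9 = -19*(29 + 8)/9 = -19/9*37 = -703/9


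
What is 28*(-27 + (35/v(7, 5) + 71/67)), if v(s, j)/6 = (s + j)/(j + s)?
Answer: -113162/201 ≈ -563.00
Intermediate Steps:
v(s, j) = 6 (v(s, j) = 6*((s + j)/(j + s)) = 6*((j + s)/(j + s)) = 6*1 = 6)
28*(-27 + (35/v(7, 5) + 71/67)) = 28*(-27 + (35/6 + 71/67)) = 28*(-27 + 2771/402) = 28*(-8083/402) = -113162/201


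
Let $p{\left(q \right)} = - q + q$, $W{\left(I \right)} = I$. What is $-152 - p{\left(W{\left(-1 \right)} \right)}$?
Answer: $-152$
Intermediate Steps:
$p{\left(q \right)} = 0$
$-152 - p{\left(W{\left(-1 \right)} \right)} = -152 - 0 = -152 + 0 = -152$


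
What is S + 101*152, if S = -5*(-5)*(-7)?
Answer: 15177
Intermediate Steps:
S = -175 (S = 25*(-7) = -175)
S + 101*152 = -175 + 101*152 = -175 + 15352 = 15177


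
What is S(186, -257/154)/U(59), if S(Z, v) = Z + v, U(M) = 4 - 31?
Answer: -28387/4158 ≈ -6.8271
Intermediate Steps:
U(M) = -27
S(186, -257/154)/U(59) = (186 - 257/154)/(-27) = (186 - 257*1/154)*(-1/27) = (186 - 257/154)*(-1/27) = (28387/154)*(-1/27) = -28387/4158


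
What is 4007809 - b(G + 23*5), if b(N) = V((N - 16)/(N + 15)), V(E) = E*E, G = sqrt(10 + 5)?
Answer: 228527821163717/57020645 - 159402*sqrt(15)/57020645 ≈ 4.0078e+6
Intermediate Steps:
G = sqrt(15) ≈ 3.8730
V(E) = E**2
b(N) = (-16 + N)**2/(15 + N)**2 (b(N) = ((N - 16)/(N + 15))**2 = ((-16 + N)/(15 + N))**2 = (-16 + N)**2/(15 + N)**2)
4007809 - b(G + 23*5) = 4007809 - (-16 + (sqrt(15) + 23*5))**2/(15 + (sqrt(15) + 23*5))**2 = 4007809 - (-16 + (sqrt(15) + 115))**2/(15 + (sqrt(15) + 115))**2 = 4007809 - (-16 + (115 + sqrt(15)))**2/(15 + (115 + sqrt(15)))**2 = 4007809 - (99 + sqrt(15))**2/(130 + sqrt(15))**2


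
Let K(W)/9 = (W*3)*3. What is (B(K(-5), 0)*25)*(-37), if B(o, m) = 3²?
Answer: -8325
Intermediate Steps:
K(W) = 81*W (K(W) = 9*((W*3)*3) = 9*((3*W)*3) = 9*(9*W) = 81*W)
B(o, m) = 9
(B(K(-5), 0)*25)*(-37) = (9*25)*(-37) = 225*(-37) = -8325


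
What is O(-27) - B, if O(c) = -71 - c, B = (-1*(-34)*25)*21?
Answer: -17894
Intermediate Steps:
B = 17850 (B = (34*25)*21 = 850*21 = 17850)
O(-27) - B = (-71 - 1*(-27)) - 1*17850 = (-71 + 27) - 17850 = -44 - 17850 = -17894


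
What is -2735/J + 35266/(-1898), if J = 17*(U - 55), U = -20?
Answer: -3977312/241995 ≈ -16.436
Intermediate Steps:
J = -1275 (J = 17*(-20 - 55) = 17*(-75) = -1275)
-2735/J + 35266/(-1898) = -2735/(-1275) + 35266/(-1898) = -2735*(-1/1275) + 35266*(-1/1898) = 547/255 - 17633/949 = -3977312/241995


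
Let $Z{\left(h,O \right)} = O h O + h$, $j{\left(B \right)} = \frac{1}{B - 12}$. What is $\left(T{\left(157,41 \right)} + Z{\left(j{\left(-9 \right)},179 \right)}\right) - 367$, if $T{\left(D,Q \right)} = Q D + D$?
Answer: $\frac{98725}{21} \approx 4701.2$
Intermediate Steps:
$T{\left(D,Q \right)} = D + D Q$ ($T{\left(D,Q \right)} = D Q + D = D + D Q$)
$j{\left(B \right)} = \frac{1}{-12 + B}$
$Z{\left(h,O \right)} = h + h O^{2}$ ($Z{\left(h,O \right)} = h O^{2} + h = h + h O^{2}$)
$\left(T{\left(157,41 \right)} + Z{\left(j{\left(-9 \right)},179 \right)}\right) - 367 = \left(157 \left(1 + 41\right) + \frac{1 + 179^{2}}{-12 - 9}\right) - 367 = \left(157 \cdot 42 + \frac{1 + 32041}{-21}\right) - 367 = \left(6594 - \frac{32042}{21}\right) - 367 = \frac{106432}{21} - 367 = \frac{98725}{21}$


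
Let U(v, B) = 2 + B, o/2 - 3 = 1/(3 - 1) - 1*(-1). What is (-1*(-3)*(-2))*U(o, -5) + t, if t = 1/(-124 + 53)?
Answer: 1277/71 ≈ 17.986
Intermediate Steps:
o = 9 (o = 6 + 2*(1/(3 - 1) - 1*(-1)) = 6 + 2*(1/2 + 1) = 6 + 2*(½ + 1) = 6 + 2*(3/2) = 6 + 3 = 9)
t = -1/71 (t = 1/(-71) = -1/71 ≈ -0.014085)
(-1*(-3)*(-2))*U(o, -5) + t = (-1*(-3)*(-2))*(2 - 5) - 1/71 = (3*(-2))*(-3) - 1/71 = -6*(-3) - 1/71 = 18 - 1/71 = 1277/71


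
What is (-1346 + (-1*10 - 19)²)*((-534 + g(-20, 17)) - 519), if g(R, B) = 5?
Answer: 529240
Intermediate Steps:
(-1346 + (-1*10 - 19)²)*((-534 + g(-20, 17)) - 519) = (-1346 + (-1*10 - 19)²)*((-534 + 5) - 519) = (-1346 + (-10 - 19)²)*(-529 - 519) = (-1346 + (-29)²)*(-1048) = (-1346 + 841)*(-1048) = -505*(-1048) = 529240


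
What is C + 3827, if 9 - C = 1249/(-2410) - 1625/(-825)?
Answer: 304961647/79530 ≈ 3834.5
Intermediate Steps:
C = 600337/79530 (C = 9 - (1249/(-2410) - 1625/(-825)) = 9 - (1249*(-1/2410) - 1625*(-1/825)) = 9 - (-1249/2410 + 65/33) = 9 - 1*115433/79530 = 9 - 115433/79530 = 600337/79530 ≈ 7.5486)
C + 3827 = 600337/79530 + 3827 = 304961647/79530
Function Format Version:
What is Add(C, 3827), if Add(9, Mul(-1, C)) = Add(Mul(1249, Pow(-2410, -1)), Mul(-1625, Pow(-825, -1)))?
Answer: Rational(304961647, 79530) ≈ 3834.5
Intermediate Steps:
C = Rational(600337, 79530) (C = Add(9, Mul(-1, Add(Mul(1249, Pow(-2410, -1)), Mul(-1625, Pow(-825, -1))))) = Add(9, Mul(-1, Add(Mul(1249, Rational(-1, 2410)), Mul(-1625, Rational(-1, 825))))) = Add(9, Mul(-1, Add(Rational(-1249, 2410), Rational(65, 33)))) = Add(9, Mul(-1, Rational(115433, 79530))) = Add(9, Rational(-115433, 79530)) = Rational(600337, 79530) ≈ 7.5486)
Add(C, 3827) = Add(Rational(600337, 79530), 3827) = Rational(304961647, 79530)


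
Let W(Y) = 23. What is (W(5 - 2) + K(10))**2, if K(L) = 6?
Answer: 841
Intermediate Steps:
(W(5 - 2) + K(10))**2 = (23 + 6)**2 = 29**2 = 841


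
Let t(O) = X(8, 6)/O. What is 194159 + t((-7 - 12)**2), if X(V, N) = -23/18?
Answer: 1261645159/6498 ≈ 1.9416e+5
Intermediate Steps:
X(V, N) = -23/18 (X(V, N) = -23*1/18 = -23/18)
t(O) = -23/(18*O)
194159 + t((-7 - 12)**2) = 194159 - 23/(18*(-7 - 12)**2) = 194159 - 23/(18*((-19)**2)) = 194159 - 23/18/361 = 194159 - 23/18*1/361 = 194159 - 23/6498 = 1261645159/6498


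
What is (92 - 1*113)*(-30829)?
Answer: 647409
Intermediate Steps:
(92 - 1*113)*(-30829) = (92 - 113)*(-30829) = -21*(-30829) = 647409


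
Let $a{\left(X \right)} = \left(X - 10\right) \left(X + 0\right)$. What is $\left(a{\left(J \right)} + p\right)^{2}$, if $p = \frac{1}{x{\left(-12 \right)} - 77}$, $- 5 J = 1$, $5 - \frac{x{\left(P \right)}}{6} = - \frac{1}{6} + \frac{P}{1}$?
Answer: $\frac{1825201}{422500} \approx 4.32$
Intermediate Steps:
$x{\left(P \right)} = 31 - 6 P$ ($x{\left(P \right)} = 30 - 6 \left(- \frac{1}{6} + \frac{P}{1}\right) = 30 - 6 \left(\left(-1\right) \frac{1}{6} + P 1\right) = 30 - 6 \left(- \frac{1}{6} + P\right) = 30 - \left(-1 + 6 P\right) = 31 - 6 P$)
$J = - \frac{1}{5}$ ($J = \left(- \frac{1}{5}\right) 1 = - \frac{1}{5} \approx -0.2$)
$a{\left(X \right)} = X \left(-10 + X\right)$ ($a{\left(X \right)} = \left(-10 + X\right) X = X \left(-10 + X\right)$)
$p = \frac{1}{26}$ ($p = \frac{1}{\left(31 - -72\right) - 77} = \frac{1}{\left(31 + 72\right) - 77} = \frac{1}{103 - 77} = \frac{1}{26} \approx 0.038462$)
$\left(a{\left(J \right)} + p\right)^{2} = \left(- \frac{-10 - \frac{1}{5}}{5} + \frac{1}{26}\right)^{2} = \left(\left(- \frac{1}{5}\right) \left(- \frac{51}{5}\right) + \frac{1}{26}\right)^{2} = \left(\frac{51}{25} + \frac{1}{26}\right)^{2} = \left(\frac{1351}{650}\right)^{2} = \frac{1825201}{422500}$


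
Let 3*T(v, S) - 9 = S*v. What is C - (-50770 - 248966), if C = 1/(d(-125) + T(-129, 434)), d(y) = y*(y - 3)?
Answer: 796998023/2659 ≈ 2.9974e+5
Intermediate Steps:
T(v, S) = 3 + S*v/3 (T(v, S) = 3 + (S*v)/3 = 3 + S*v/3)
d(y) = y*(-3 + y)
C = -1/2659 (C = 1/(-125*(-3 - 125) + (3 + (1/3)*434*(-129))) = 1/(-125*(-128) + (3 - 18662)) = 1/(16000 - 18659) = 1/(-2659) = -1/2659 ≈ -0.00037608)
C - (-50770 - 248966) = -1/2659 - (-50770 - 248966) = -1/2659 - 1*(-299736) = -1/2659 + 299736 = 796998023/2659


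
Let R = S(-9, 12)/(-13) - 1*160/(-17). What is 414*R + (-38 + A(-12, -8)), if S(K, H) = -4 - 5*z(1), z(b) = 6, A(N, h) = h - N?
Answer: 1092898/221 ≈ 4945.2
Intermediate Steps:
S(K, H) = -34 (S(K, H) = -4 - 5*6 = -4 - 30 = -34)
R = 2658/221 (R = -34/(-13) - 1*160/(-17) = -34*(-1/13) - 160*(-1/17) = 34/13 + 160/17 = 2658/221 ≈ 12.027)
414*R + (-38 + A(-12, -8)) = 414*(2658/221) + (-38 + (-8 - 1*(-12))) = 1100412/221 + (-38 + (-8 + 12)) = 1100412/221 + (-38 + 4) = 1100412/221 - 34 = 1092898/221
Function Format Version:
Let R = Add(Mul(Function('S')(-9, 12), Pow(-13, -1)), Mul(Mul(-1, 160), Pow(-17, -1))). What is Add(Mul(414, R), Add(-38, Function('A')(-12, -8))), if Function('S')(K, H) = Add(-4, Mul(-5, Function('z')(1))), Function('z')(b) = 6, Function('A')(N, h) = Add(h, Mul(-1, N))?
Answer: Rational(1092898, 221) ≈ 4945.2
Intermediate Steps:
Function('S')(K, H) = -34 (Function('S')(K, H) = Add(-4, Mul(-5, 6)) = Add(-4, -30) = -34)
R = Rational(2658, 221) (R = Add(Mul(-34, Pow(-13, -1)), Mul(Mul(-1, 160), Pow(-17, -1))) = Add(Mul(-34, Rational(-1, 13)), Mul(-160, Rational(-1, 17))) = Add(Rational(34, 13), Rational(160, 17)) = Rational(2658, 221) ≈ 12.027)
Add(Mul(414, R), Add(-38, Function('A')(-12, -8))) = Add(Mul(414, Rational(2658, 221)), Add(-38, Add(-8, Mul(-1, -12)))) = Add(Rational(1100412, 221), Add(-38, Add(-8, 12))) = Add(Rational(1100412, 221), Add(-38, 4)) = Add(Rational(1100412, 221), -34) = Rational(1092898, 221)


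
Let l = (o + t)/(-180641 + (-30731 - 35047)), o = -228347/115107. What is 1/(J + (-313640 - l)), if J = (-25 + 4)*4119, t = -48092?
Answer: -28364551833/11349768941858978 ≈ -2.4991e-6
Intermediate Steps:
o = -228347/115107 (o = -228347*1/115107 = -228347/115107 ≈ -1.9838)
l = 5535954191/28364551833 (l = (-228347/115107 - 48092)/(-180641 + (-30731 - 35047)) = -5535954191/(115107*(-180641 - 65778)) = -5535954191/115107/(-246419) = -5535954191/115107*(-1/246419) = 5535954191/28364551833 ≈ 0.19517)
J = -86499 (J = -21*4119 = -86499)
1/(J + (-313640 - l)) = 1/(-86499 + (-313640 - 1*5535954191/28364551833)) = 1/(-86499 + (-313640 - 5535954191/28364551833)) = 1/(-86499 - 8896263572856311/28364551833) = 1/(-11349768941858978/28364551833) = -28364551833/11349768941858978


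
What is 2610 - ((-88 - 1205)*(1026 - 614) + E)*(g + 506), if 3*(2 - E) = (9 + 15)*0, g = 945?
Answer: 772970624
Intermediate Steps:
E = 2 (E = 2 - (9 + 15)*0/3 = 2 - 8*0 = 2 - ⅓*0 = 2 + 0 = 2)
2610 - ((-88 - 1205)*(1026 - 614) + E)*(g + 506) = 2610 - ((-88 - 1205)*(1026 - 614) + 2)*(945 + 506) = 2610 - (-1293*412 + 2)*1451 = 2610 - (-532716 + 2)*1451 = 2610 - (-532714)*1451 = 2610 - 1*(-772968014) = 2610 + 772968014 = 772970624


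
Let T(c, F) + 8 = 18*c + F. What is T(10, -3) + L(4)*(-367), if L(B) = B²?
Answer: -5703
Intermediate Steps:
T(c, F) = -8 + F + 18*c (T(c, F) = -8 + (18*c + F) = -8 + (F + 18*c) = -8 + F + 18*c)
T(10, -3) + L(4)*(-367) = (-8 - 3 + 18*10) + 4²*(-367) = (-8 - 3 + 180) + 16*(-367) = 169 - 5872 = -5703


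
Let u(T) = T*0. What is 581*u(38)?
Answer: 0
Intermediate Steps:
u(T) = 0
581*u(38) = 581*0 = 0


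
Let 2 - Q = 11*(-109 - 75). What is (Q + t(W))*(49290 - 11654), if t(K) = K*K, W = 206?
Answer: 1673371832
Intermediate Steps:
t(K) = K²
Q = 2026 (Q = 2 - 11*(-109 - 75) = 2 - 11*(-184) = 2 - 1*(-2024) = 2 + 2024 = 2026)
(Q + t(W))*(49290 - 11654) = (2026 + 206²)*(49290 - 11654) = (2026 + 42436)*37636 = 44462*37636 = 1673371832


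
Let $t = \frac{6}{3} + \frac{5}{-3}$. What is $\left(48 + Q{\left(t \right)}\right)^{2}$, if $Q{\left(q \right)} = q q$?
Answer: $\frac{187489}{81} \approx 2314.7$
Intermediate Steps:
$t = \frac{1}{3}$ ($t = 6 \cdot \frac{1}{3} + 5 \left(- \frac{1}{3}\right) = 2 - \frac{5}{3} = \frac{1}{3} \approx 0.33333$)
$Q{\left(q \right)} = q^{2}$
$\left(48 + Q{\left(t \right)}\right)^{2} = \left(48 + \left(\frac{1}{3}\right)^{2}\right)^{2} = \left(48 + \frac{1}{9}\right)^{2} = \left(\frac{433}{9}\right)^{2} = \frac{187489}{81}$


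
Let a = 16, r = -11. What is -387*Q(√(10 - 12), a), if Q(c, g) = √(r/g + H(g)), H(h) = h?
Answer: -2709*√5/4 ≈ -1514.4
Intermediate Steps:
Q(c, g) = √(g - 11/g) (Q(c, g) = √(-11/g + g) = √(g - 11/g))
-387*Q(√(10 - 12), a) = -387*√(16 - 11/16) = -2709*√5/4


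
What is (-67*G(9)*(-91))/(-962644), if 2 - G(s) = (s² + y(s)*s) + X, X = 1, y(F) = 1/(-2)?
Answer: 920647/1925288 ≈ 0.47819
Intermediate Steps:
y(F) = -½
G(s) = 1 + s/2 - s² (G(s) = 2 - ((s² - s/2) + 1) = 2 - (1 + s² - s/2) = 2 + (-1 + s/2 - s²) = 1 + s/2 - s²)
(-67*G(9)*(-91))/(-962644) = (-67*(1 + (½)*9 - 1*9²)*(-91))/(-962644) = (-67*(1 + 9/2 - 1*81)*(-91))*(-1/962644) = (-67*(1 + 9/2 - 81)*(-91))*(-1/962644) = (-67*(-151/2)*(-91))*(-1/962644) = ((10117/2)*(-91))*(-1/962644) = -920647/2*(-1/962644) = 920647/1925288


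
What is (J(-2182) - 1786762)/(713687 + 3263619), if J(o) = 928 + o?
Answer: -894008/1988653 ≈ -0.44955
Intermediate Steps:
(J(-2182) - 1786762)/(713687 + 3263619) = ((928 - 2182) - 1786762)/(713687 + 3263619) = (-1254 - 1786762)/3977306 = -1788016*1/3977306 = -894008/1988653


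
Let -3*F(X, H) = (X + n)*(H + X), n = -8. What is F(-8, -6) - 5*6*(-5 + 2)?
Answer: 46/3 ≈ 15.333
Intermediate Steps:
F(X, H) = -(-8 + X)*(H + X)/3 (F(X, H) = -(X - 8)*(H + X)/3 = -(-8 + X)*(H + X)/3)
F(-8, -6) - 5*6*(-5 + 2) = (-⅓*(-8)² + (8/3)*(-6) + (8/3)*(-8) - ⅓*(-6)*(-8)) - 5*6*(-5 + 2) = (-⅓*64 - 16 - 64/3 - 16) - 30*(-3) = (-64/3 - 16 - 64/3 - 16) - 1*(-90) = -224/3 + 90 = 46/3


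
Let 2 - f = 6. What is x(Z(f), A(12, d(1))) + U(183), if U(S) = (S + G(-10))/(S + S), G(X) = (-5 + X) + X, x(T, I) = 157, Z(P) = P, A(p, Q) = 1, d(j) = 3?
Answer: 28810/183 ≈ 157.43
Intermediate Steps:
f = -4 (f = 2 - 1*6 = 2 - 6 = -4)
G(X) = -5 + 2*X
U(S) = (-25 + S)/(2*S) (U(S) = (S + (-5 + 2*(-10)))/(S + S) = (S + (-5 - 20))/((2*S)) = (S - 25)*(1/(2*S)) = (-25 + S)*(1/(2*S)) = (-25 + S)/(2*S))
x(Z(f), A(12, d(1))) + U(183) = 157 + (½)*(-25 + 183)/183 = 157 + (½)*(1/183)*158 = 157 + 79/183 = 28810/183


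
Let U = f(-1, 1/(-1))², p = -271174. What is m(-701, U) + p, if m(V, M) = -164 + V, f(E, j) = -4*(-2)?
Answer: -272039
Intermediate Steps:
f(E, j) = 8
U = 64 (U = 8² = 64)
m(-701, U) + p = (-164 - 701) - 271174 = -865 - 271174 = -272039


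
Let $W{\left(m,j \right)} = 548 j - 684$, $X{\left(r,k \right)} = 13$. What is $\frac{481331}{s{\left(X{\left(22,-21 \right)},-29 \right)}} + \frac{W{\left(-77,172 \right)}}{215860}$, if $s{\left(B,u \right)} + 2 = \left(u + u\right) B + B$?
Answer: $- \frac{25957646416}{40095995} \approx -647.39$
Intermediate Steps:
$W{\left(m,j \right)} = -684 + 548 j$
$s{\left(B,u \right)} = -2 + B + 2 B u$ ($s{\left(B,u \right)} = -2 + \left(\left(u + u\right) B + B\right) = -2 + \left(2 u B + B\right) = -2 + \left(2 B u + B\right) = -2 + \left(B + 2 B u\right) = -2 + B + 2 B u$)
$\frac{481331}{s{\left(X{\left(22,-21 \right)},-29 \right)}} + \frac{W{\left(-77,172 \right)}}{215860} = \frac{481331}{-2 + 13 + 2 \cdot 13 \left(-29\right)} + \frac{-684 + 548 \cdot 172}{215860} = \frac{481331}{-2 + 13 - 754} + \left(-684 + 94256\right) \frac{1}{215860} = \frac{481331}{-743} + 93572 \cdot \frac{1}{215860} = 481331 \left(- \frac{1}{743}\right) + \frac{23393}{53965} = - \frac{481331}{743} + \frac{23393}{53965} = - \frac{25957646416}{40095995}$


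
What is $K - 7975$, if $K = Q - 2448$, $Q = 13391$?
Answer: $2968$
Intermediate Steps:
$K = 10943$ ($K = 13391 - 2448 = 10943$)
$K - 7975 = 10943 - 7975 = 2968$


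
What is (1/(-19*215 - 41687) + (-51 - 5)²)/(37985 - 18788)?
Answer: 1772111/10847964 ≈ 0.16336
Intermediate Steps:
(1/(-19*215 - 41687) + (-51 - 5)²)/(37985 - 18788) = (1/(-4085 - 41687) + (-56)²)/19197 = (1/(-45772) + 3136)*(1/19197) = (-1/45772 + 3136)*(1/19197) = (143540991/45772)*(1/19197) = 1772111/10847964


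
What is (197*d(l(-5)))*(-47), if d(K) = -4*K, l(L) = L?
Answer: -185180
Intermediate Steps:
(197*d(l(-5)))*(-47) = (197*(-4*(-5)))*(-47) = (197*20)*(-47) = 3940*(-47) = -185180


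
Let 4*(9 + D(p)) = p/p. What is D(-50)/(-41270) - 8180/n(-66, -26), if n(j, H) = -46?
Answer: 135035601/759368 ≈ 177.83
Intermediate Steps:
D(p) = -35/4 (D(p) = -9 + (p/p)/4 = -9 + (¼)*1 = -9 + ¼ = -35/4)
D(-50)/(-41270) - 8180/n(-66, -26) = -35/4/(-41270) - 8180/(-46) = -35/4*(-1/41270) - 8180*(-1/46) = 7/33016 + 4090/23 = 135035601/759368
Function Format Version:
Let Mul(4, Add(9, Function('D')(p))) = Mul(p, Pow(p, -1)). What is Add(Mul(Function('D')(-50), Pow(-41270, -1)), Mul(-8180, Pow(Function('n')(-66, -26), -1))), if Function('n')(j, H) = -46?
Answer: Rational(135035601, 759368) ≈ 177.83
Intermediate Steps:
Function('D')(p) = Rational(-35, 4) (Function('D')(p) = Add(-9, Mul(Rational(1, 4), Mul(p, Pow(p, -1)))) = Add(-9, Mul(Rational(1, 4), 1)) = Add(-9, Rational(1, 4)) = Rational(-35, 4))
Add(Mul(Function('D')(-50), Pow(-41270, -1)), Mul(-8180, Pow(Function('n')(-66, -26), -1))) = Add(Mul(Rational(-35, 4), Pow(-41270, -1)), Mul(-8180, Pow(-46, -1))) = Add(Mul(Rational(-35, 4), Rational(-1, 41270)), Mul(-8180, Rational(-1, 46))) = Add(Rational(7, 33016), Rational(4090, 23)) = Rational(135035601, 759368)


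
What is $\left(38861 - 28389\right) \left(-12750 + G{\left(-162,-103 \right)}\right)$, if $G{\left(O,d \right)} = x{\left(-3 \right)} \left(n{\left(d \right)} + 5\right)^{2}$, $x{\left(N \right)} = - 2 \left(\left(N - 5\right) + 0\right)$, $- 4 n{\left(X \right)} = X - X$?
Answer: $-129329200$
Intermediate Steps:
$n{\left(X \right)} = 0$ ($n{\left(X \right)} = - \frac{X - X}{4} = \left(- \frac{1}{4}\right) 0 = 0$)
$x{\left(N \right)} = 10 - 2 N$ ($x{\left(N \right)} = - 2 \left(\left(-5 + N\right) + 0\right) = - 2 \left(-5 + N\right) = 10 - 2 N$)
$G{\left(O,d \right)} = 400$ ($G{\left(O,d \right)} = \left(10 - -6\right) \left(0 + 5\right)^{2} = \left(10 + 6\right) 5^{2} = 16 \cdot 25 = 400$)
$\left(38861 - 28389\right) \left(-12750 + G{\left(-162,-103 \right)}\right) = \left(38861 - 28389\right) \left(-12750 + 400\right) = 10472 \left(-12350\right) = -129329200$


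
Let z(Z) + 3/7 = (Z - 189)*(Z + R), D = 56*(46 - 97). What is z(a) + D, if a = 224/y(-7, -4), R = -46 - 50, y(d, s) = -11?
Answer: 18215485/847 ≈ 21506.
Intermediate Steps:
D = -2856 (D = 56*(-51) = -2856)
R = -96
a = -224/11 (a = 224/(-11) = 224*(-1/11) = -224/11 ≈ -20.364)
z(Z) = -3/7 + (-189 + Z)*(-96 + Z) (z(Z) = -3/7 + (Z - 189)*(Z - 96) = -3/7 + (-189 + Z)*(-96 + Z))
z(a) + D = (127005/7 + (-224/11)**2 - 285*(-224/11)) - 2856 = (127005/7 + 50176/121 + 63840/11) - 2856 = 20634517/847 - 2856 = 18215485/847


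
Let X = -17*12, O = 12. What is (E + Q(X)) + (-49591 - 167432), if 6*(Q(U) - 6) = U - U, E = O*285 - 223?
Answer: -213820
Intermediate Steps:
X = -204
E = 3197 (E = 12*285 - 223 = 3420 - 223 = 3197)
Q(U) = 6 (Q(U) = 6 + (U - U)/6 = 6 + (1/6)*0 = 6 + 0 = 6)
(E + Q(X)) + (-49591 - 167432) = (3197 + 6) + (-49591 - 167432) = 3203 - 217023 = -213820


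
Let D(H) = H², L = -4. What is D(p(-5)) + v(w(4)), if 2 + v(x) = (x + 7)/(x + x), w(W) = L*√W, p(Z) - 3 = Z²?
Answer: 12513/16 ≈ 782.06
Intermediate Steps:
p(Z) = 3 + Z²
w(W) = -4*√W
v(x) = -2 + (7 + x)/(2*x) (v(x) = -2 + (x + 7)/(x + x) = -2 + (7 + x)/((2*x)) = -2 + (7 + x)*(1/(2*x)) = -2 + (7 + x)/(2*x))
D(p(-5)) + v(w(4)) = (3 + (-5)²)² + (7 - (-12)*√4)/(2*((-4*√4))) = (3 + 25)² + (7 - (-12)*2)/(2*((-4*2))) = 28² + (½)*(7 - 3*(-8))/(-8) = 784 + (½)*(-⅛)*(7 + 24) = 784 + (½)*(-⅛)*31 = 784 - 31/16 = 12513/16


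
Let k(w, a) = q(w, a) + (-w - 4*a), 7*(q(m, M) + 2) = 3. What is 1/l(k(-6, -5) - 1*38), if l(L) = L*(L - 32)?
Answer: 49/30305 ≈ 0.0016169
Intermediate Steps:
q(m, M) = -11/7 (q(m, M) = -2 + (⅐)*3 = -2 + 3/7 = -11/7)
k(w, a) = -11/7 - w - 4*a (k(w, a) = -11/7 + (-w - 4*a) = -11/7 - w - 4*a)
l(L) = L*(-32 + L)
1/l(k(-6, -5) - 1*38) = 1/(((-11/7 - 1*(-6) - 4*(-5)) - 1*38)*(-32 + ((-11/7 - 1*(-6) - 4*(-5)) - 1*38))) = 1/(((-11/7 + 6 + 20) - 38)*(-32 + ((-11/7 + 6 + 20) - 38))) = 1/((171/7 - 38)*(-32 + (171/7 - 38))) = 1/(-95*(-32 - 95/7)/7) = 1/(-95/7*(-319/7)) = 1/(30305/49) = 49/30305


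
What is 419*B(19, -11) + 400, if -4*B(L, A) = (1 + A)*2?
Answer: 2495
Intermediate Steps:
B(L, A) = -1/2 - A/2 (B(L, A) = -(1 + A)*2/4 = -(2 + 2*A)/4 = -1/2 - A/2)
419*B(19, -11) + 400 = 419*(-1/2 - 1/2*(-11)) + 400 = 419*(-1/2 + 11/2) + 400 = 419*5 + 400 = 2095 + 400 = 2495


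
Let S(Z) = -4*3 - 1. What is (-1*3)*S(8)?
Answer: 39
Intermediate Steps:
S(Z) = -13 (S(Z) = -12 - 1 = -13)
(-1*3)*S(8) = -1*3*(-13) = -3*(-13) = 39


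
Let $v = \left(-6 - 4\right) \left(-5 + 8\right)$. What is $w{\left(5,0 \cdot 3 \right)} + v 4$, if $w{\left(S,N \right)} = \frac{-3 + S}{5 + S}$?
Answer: $- \frac{599}{5} \approx -119.8$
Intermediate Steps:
$w{\left(S,N \right)} = \frac{-3 + S}{5 + S}$
$v = -30$ ($v = \left(-10\right) 3 = -30$)
$w{\left(5,0 \cdot 3 \right)} + v 4 = \frac{-3 + 5}{5 + 5} - 120 = \frac{1}{10} \cdot 2 - 120 = \frac{1}{5} - 120 = - \frac{599}{5}$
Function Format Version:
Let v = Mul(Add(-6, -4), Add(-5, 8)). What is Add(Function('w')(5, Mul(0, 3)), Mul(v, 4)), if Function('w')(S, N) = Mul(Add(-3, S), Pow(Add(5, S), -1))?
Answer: Rational(-599, 5) ≈ -119.80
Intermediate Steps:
Function('w')(S, N) = Mul(Pow(Add(5, S), -1), Add(-3, S))
v = -30 (v = Mul(-10, 3) = -30)
Add(Function('w')(5, Mul(0, 3)), Mul(v, 4)) = Add(Mul(Pow(Add(5, 5), -1), Add(-3, 5)), Mul(-30, 4)) = Add(Mul(Pow(10, -1), 2), -120) = Add(Mul(Rational(1, 10), 2), -120) = Add(Rational(1, 5), -120) = Rational(-599, 5)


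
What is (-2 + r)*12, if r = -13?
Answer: -180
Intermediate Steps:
(-2 + r)*12 = (-2 - 13)*12 = -15*12 = -180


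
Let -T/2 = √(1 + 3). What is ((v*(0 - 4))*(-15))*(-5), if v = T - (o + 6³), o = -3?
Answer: 65100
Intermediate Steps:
T = -4 (T = -2*√(1 + 3) = -2*√4 = -2*2 = -4)
v = -217 (v = -4 - (-3 + 6³) = -4 - (-3 + 216) = -4 - 1*213 = -4 - 213 = -217)
((v*(0 - 4))*(-15))*(-5) = (-217*(0 - 4)*(-15))*(-5) = (-217*(-4)*(-15))*(-5) = (868*(-15))*(-5) = -13020*(-5) = 65100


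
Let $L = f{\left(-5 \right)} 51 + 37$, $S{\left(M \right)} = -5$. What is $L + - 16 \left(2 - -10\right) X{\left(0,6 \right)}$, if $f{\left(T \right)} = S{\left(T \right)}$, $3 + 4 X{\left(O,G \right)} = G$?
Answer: $-362$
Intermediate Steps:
$X{\left(O,G \right)} = - \frac{3}{4} + \frac{G}{4}$
$f{\left(T \right)} = -5$
$L = -218$ ($L = \left(-5\right) 51 + 37 = -255 + 37 = -218$)
$L + - 16 \left(2 - -10\right) X{\left(0,6 \right)} = -218 + - 16 \left(2 - -10\right) \left(- \frac{3}{4} + \frac{1}{4} \cdot 6\right) = -218 + - 16 \left(2 + 10\right) \left(- \frac{3}{4} + \frac{3}{2}\right) = -218 + \left(-16\right) 12 \cdot \frac{3}{4} = -218 - 144 = -362$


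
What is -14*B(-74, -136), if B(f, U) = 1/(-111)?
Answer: 14/111 ≈ 0.12613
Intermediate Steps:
B(f, U) = -1/111
-14*B(-74, -136) = -14*(-1)/111 = -1*(-14/111) = 14/111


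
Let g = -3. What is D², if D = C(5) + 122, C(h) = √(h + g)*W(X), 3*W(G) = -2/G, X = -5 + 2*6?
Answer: 6563852/441 - 488*√2/21 ≈ 14851.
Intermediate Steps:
X = 7 (X = -5 + 12 = 7)
W(G) = -2/(3*G) (W(G) = (-2/G)/3 = -2/(3*G))
C(h) = -2*√(-3 + h)/21 (C(h) = √(h - 3)*(-⅔/7) = √(-3 + h)*(-⅔*⅐) = √(-3 + h)*(-2/21) = -2*√(-3 + h)/21)
D = 122 - 2*√2/21 (D = -2*√(-3 + 5)/21 + 122 = -2*√2/21 + 122 = 122 - 2*√2/21 ≈ 121.87)
D² = (122 - 2*√2/21)²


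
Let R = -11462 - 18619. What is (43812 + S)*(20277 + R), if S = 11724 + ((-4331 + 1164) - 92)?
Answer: -512523708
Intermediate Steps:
R = -30081
S = 8465 (S = 11724 + (-3167 - 92) = 11724 - 3259 = 8465)
(43812 + S)*(20277 + R) = (43812 + 8465)*(20277 - 30081) = 52277*(-9804) = -512523708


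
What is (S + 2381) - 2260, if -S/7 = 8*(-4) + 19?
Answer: 212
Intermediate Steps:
S = 91 (S = -7*(8*(-4) + 19) = -7*(-32 + 19) = -7*(-13) = 91)
(S + 2381) - 2260 = (91 + 2381) - 2260 = 2472 - 2260 = 212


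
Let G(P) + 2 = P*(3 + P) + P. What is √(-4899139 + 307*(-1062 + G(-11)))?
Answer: 2*I*√1300537 ≈ 2280.8*I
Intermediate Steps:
G(P) = -2 + P + P*(3 + P) (G(P) = -2 + (P*(3 + P) + P) = -2 + (P + P*(3 + P)) = -2 + P + P*(3 + P))
√(-4899139 + 307*(-1062 + G(-11))) = √(-4899139 + 307*(-1062 + (-2 + (-11)² + 4*(-11)))) = √(-4899139 + 307*(-1062 + (-2 + 121 - 44))) = √(-4899139 + 307*(-1062 + 75)) = √(-4899139 + 307*(-987)) = √(-4899139 - 303009) = √(-5202148) = 2*I*√1300537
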